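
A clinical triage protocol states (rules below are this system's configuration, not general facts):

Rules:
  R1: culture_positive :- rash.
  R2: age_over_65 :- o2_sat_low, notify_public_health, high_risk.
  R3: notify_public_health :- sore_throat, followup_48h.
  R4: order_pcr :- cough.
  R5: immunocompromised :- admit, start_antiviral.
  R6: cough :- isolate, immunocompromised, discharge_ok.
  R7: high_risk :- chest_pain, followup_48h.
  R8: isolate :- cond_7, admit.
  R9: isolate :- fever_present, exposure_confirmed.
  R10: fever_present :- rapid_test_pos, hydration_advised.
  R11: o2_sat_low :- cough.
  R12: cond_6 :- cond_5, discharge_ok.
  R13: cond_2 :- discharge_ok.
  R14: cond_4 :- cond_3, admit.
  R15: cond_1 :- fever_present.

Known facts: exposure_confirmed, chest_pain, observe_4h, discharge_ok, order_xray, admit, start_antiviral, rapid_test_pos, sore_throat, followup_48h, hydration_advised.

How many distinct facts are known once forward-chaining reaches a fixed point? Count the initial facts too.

22

Round 1: R3 [notify_public_health :- sore_throat, followup_48h.]; R5 [immunocompromised :- admit, start_antiviral.]; R7 [high_risk :- chest_pain, followup_48h.]; R10 [fever_present :- rapid_test_pos, hydration_advised.]; R13 [cond_2 :- discharge_ok.]. New: notify_public_health, immunocompromised, high_risk, fever_present, cond_2.
Round 2: R9 [isolate :- fever_present, exposure_confirmed.]; R15 [cond_1 :- fever_present.]. New: isolate, cond_1.
Round 3: R6 [cough :- isolate, immunocompromised, discharge_ok.]. New: cough.
Round 4: R4 [order_pcr :- cough.]; R11 [o2_sat_low :- cough.]. New: order_pcr, o2_sat_low.
Round 5: R2 [age_over_65 :- o2_sat_low, notify_public_health, high_risk.]. New: age_over_65.
Closure: {admit, age_over_65, chest_pain, cond_1, cond_2, cough, discharge_ok, exposure_confirmed, fever_present, followup_48h, high_risk, hydration_advised, immunocompromised, isolate, notify_public_health, o2_sat_low, observe_4h, order_pcr, order_xray, rapid_test_pos, sore_throat, start_antiviral} — 22 facts.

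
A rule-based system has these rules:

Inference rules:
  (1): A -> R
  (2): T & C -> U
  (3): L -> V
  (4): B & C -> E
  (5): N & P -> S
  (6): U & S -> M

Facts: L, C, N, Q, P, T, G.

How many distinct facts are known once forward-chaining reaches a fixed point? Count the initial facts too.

11

Round 1: (2) [T & C -> U]; (3) [L -> V]; (5) [N & P -> S]. New: U, V, S.
Round 2: (6) [U & S -> M]. New: M.
Closure: {C, G, L, M, N, P, Q, S, T, U, V} — 11 facts.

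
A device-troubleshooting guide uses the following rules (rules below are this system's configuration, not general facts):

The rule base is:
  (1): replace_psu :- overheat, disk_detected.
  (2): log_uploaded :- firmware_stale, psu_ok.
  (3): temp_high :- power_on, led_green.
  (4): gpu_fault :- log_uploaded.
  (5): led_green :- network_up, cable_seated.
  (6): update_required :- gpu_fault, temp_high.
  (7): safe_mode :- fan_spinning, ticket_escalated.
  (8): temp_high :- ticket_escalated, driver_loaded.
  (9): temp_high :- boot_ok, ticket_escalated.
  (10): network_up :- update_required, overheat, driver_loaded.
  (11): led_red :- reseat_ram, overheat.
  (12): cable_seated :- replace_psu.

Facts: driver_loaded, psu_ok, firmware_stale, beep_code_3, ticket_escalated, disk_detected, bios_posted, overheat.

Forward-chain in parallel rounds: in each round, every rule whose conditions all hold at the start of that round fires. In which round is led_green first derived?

5

Round 1 fires (1), (2), (8), giving replace_psu, log_uploaded, temp_high.
Round 2 fires (4), (12), giving gpu_fault, cable_seated.
Round 3 fires (6), giving update_required.
Round 4 fires (10), giving network_up.
Round 5 fires (5), giving led_green.
led_green first appears in round 5.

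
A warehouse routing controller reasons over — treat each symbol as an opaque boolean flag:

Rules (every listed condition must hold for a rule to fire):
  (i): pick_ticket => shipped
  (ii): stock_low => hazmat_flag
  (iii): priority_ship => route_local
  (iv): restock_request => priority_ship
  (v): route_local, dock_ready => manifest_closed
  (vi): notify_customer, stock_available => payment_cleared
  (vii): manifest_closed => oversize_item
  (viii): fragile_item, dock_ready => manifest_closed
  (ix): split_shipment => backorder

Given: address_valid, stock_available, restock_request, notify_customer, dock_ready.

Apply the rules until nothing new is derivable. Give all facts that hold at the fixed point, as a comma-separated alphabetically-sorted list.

Round 1 fires (iv), (vi), giving priority_ship, payment_cleared.
Round 2 fires (iii), giving route_local.
Round 3 fires (v), giving manifest_closed.
Round 4 fires (vii), giving oversize_item.

address_valid, dock_ready, manifest_closed, notify_customer, oversize_item, payment_cleared, priority_ship, restock_request, route_local, stock_available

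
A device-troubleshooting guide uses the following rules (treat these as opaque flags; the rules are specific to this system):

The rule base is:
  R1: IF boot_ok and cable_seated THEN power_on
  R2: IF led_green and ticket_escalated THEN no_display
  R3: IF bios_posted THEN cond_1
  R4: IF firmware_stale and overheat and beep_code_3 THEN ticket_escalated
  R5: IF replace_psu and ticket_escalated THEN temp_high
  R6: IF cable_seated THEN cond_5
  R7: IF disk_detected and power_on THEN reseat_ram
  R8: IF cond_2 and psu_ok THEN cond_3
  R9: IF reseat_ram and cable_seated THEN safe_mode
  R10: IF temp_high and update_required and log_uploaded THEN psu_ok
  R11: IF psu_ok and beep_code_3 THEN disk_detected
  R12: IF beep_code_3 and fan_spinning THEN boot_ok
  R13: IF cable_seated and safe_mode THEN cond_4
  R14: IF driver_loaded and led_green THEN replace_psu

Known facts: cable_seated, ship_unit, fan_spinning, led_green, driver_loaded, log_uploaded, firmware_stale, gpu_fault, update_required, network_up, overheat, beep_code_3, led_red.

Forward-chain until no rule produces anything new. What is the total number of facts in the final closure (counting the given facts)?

Round 1: R4 [IF firmware_stale and overheat and beep_code_3 THEN ticket_escalated]; R6 [IF cable_seated THEN cond_5]; R12 [IF beep_code_3 and fan_spinning THEN boot_ok]; R14 [IF driver_loaded and led_green THEN replace_psu]. New: ticket_escalated, cond_5, boot_ok, replace_psu.
Round 2: R1 [IF boot_ok and cable_seated THEN power_on]; R2 [IF led_green and ticket_escalated THEN no_display]; R5 [IF replace_psu and ticket_escalated THEN temp_high]. New: power_on, no_display, temp_high.
Round 3: R10 [IF temp_high and update_required and log_uploaded THEN psu_ok]. New: psu_ok.
Round 4: R11 [IF psu_ok and beep_code_3 THEN disk_detected]. New: disk_detected.
Round 5: R7 [IF disk_detected and power_on THEN reseat_ram]. New: reseat_ram.
Round 6: R9 [IF reseat_ram and cable_seated THEN safe_mode]. New: safe_mode.
Round 7: R13 [IF cable_seated and safe_mode THEN cond_4]. New: cond_4.
Closure: {beep_code_3, boot_ok, cable_seated, cond_4, cond_5, disk_detected, driver_loaded, fan_spinning, firmware_stale, gpu_fault, led_green, led_red, log_uploaded, network_up, no_display, overheat, power_on, psu_ok, replace_psu, reseat_ram, safe_mode, ship_unit, temp_high, ticket_escalated, update_required} — 25 facts.

25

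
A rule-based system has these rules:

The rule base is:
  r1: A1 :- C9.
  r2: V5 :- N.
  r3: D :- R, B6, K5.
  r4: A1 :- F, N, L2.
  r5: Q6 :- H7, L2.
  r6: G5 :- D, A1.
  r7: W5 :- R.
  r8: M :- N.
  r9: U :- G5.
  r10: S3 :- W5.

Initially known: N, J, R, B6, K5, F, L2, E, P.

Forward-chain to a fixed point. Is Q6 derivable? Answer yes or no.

no

[1] r2 [V5 :- N.]; r3 [D :- R, B6, K5.]; r4 [A1 :- F, N, L2.]; r7 [W5 :- R.]; r8 [M :- N.]. ⇒ new: V5, D, A1, W5, M.
[2] r6 [G5 :- D, A1.]; r10 [S3 :- W5.]. ⇒ new: G5, S3.
[3] r9 [U :- G5.]. ⇒ new: U.
Fixed point reached. Q6 is concluded only by r5; r5 needs H7 (never derived).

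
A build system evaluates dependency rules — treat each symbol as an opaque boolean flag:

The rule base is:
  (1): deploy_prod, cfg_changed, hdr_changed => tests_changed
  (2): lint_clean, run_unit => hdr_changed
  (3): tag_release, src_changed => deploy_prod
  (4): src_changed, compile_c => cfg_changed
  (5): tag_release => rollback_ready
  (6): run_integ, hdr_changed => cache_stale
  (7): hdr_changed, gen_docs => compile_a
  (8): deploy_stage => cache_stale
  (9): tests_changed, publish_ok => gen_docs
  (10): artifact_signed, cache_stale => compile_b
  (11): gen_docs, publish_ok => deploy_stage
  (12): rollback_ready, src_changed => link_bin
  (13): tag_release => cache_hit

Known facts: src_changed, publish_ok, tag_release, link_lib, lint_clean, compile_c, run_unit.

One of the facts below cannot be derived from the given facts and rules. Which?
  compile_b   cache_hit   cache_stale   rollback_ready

compile_b

Round 1: (2) [lint_clean, run_unit => hdr_changed]; (3) [tag_release, src_changed => deploy_prod]; (4) [src_changed, compile_c => cfg_changed]; (5) [tag_release => rollback_ready]; (13) [tag_release => cache_hit]. New: hdr_changed, deploy_prod, cfg_changed, rollback_ready, cache_hit.
Round 2: (1) [deploy_prod, cfg_changed, hdr_changed => tests_changed]; (12) [rollback_ready, src_changed => link_bin]. New: tests_changed, link_bin.
Round 3: (9) [tests_changed, publish_ok => gen_docs]. New: gen_docs.
Round 4: (7) [hdr_changed, gen_docs => compile_a]; (11) [gen_docs, publish_ok => deploy_stage]. New: compile_a, deploy_stage.
Round 5: (8) [deploy_stage => cache_stale]. New: cache_stale.
Derived: cache_stale (round 5), rollback_ready (round 1), cache_hit (round 1). compile_b never appears in any round.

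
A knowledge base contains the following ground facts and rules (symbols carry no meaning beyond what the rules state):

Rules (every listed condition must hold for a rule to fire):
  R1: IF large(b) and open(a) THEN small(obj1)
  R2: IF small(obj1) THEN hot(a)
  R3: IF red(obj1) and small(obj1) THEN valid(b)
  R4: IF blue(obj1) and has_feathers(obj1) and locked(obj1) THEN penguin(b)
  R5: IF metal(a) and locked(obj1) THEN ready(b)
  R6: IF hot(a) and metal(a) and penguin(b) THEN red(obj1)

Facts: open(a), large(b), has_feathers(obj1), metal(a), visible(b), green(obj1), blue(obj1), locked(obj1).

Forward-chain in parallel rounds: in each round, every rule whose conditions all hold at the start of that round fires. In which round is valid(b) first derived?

Round 1: R1 [IF large(b) and open(a) THEN small(obj1)]; R4 [IF blue(obj1) and has_feathers(obj1) and locked(obj1) THEN penguin(b)]; R5 [IF metal(a) and locked(obj1) THEN ready(b)]. Adds small(obj1), penguin(b), ready(b).
Round 2: R2 [IF small(obj1) THEN hot(a)]. Adds hot(a).
Round 3: R6 [IF hot(a) and metal(a) and penguin(b) THEN red(obj1)]. Adds red(obj1).
Round 4: R3 [IF red(obj1) and small(obj1) THEN valid(b)]. Adds valid(b).
valid(b) first appears in round 4.

4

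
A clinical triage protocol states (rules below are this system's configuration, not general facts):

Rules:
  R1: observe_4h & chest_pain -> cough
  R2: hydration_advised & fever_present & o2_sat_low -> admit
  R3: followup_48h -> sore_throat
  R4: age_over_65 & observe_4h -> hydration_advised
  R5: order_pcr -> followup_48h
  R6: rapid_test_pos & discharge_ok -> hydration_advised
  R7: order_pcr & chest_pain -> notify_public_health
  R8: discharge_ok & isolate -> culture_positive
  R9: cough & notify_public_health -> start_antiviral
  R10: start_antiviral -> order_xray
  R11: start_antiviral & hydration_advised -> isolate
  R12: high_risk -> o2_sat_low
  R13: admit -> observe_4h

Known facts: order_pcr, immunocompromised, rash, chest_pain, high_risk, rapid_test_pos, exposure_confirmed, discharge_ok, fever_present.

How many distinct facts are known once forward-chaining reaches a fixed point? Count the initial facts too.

Round 1: R5 [order_pcr -> followup_48h]; R6 [rapid_test_pos & discharge_ok -> hydration_advised]; R7 [order_pcr & chest_pain -> notify_public_health]; R12 [high_risk -> o2_sat_low]. New: followup_48h, hydration_advised, notify_public_health, o2_sat_low.
Round 2: R2 [hydration_advised & fever_present & o2_sat_low -> admit]; R3 [followup_48h -> sore_throat]. New: admit, sore_throat.
Round 3: R13 [admit -> observe_4h]. New: observe_4h.
Round 4: R1 [observe_4h & chest_pain -> cough]. New: cough.
Round 5: R9 [cough & notify_public_health -> start_antiviral]. New: start_antiviral.
Round 6: R10 [start_antiviral -> order_xray]; R11 [start_antiviral & hydration_advised -> isolate]. New: order_xray, isolate.
Round 7: R8 [discharge_ok & isolate -> culture_positive]. New: culture_positive.
Closure: {admit, chest_pain, cough, culture_positive, discharge_ok, exposure_confirmed, fever_present, followup_48h, high_risk, hydration_advised, immunocompromised, isolate, notify_public_health, o2_sat_low, observe_4h, order_pcr, order_xray, rapid_test_pos, rash, sore_throat, start_antiviral} — 21 facts.

21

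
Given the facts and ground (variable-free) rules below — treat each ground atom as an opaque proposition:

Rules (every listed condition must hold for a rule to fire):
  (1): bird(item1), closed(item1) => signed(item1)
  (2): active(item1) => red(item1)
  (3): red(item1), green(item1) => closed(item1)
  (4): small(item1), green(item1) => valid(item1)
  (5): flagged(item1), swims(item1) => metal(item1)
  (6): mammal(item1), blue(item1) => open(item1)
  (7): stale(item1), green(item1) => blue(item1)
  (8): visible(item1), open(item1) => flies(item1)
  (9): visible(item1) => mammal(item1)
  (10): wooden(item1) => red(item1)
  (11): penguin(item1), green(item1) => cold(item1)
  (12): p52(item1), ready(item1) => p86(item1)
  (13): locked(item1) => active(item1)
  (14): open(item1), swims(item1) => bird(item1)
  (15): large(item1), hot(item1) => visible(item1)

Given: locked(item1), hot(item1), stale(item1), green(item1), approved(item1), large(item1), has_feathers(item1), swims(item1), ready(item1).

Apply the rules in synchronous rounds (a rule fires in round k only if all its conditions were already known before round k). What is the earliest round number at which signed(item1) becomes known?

Round 1 fires (7), (13), (15), giving blue(item1), active(item1), visible(item1).
Round 2 fires (2), (9), giving red(item1), mammal(item1).
Round 3 fires (3), (6), giving closed(item1), open(item1).
Round 4 fires (8), (14), giving flies(item1), bird(item1).
Round 5 fires (1), giving signed(item1).
signed(item1) first appears in round 5.

5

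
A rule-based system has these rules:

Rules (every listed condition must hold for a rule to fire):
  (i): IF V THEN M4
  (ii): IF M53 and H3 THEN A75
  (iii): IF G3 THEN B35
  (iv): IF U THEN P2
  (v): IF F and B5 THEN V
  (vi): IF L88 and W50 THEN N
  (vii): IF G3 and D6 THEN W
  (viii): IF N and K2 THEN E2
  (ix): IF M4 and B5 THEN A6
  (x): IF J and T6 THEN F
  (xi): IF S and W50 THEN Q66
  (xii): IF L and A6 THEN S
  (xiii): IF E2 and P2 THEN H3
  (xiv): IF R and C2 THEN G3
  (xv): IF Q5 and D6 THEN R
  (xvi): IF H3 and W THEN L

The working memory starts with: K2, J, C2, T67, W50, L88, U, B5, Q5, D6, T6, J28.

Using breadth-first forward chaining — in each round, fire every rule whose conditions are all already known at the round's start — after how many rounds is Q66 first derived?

Round 1: (iv) [IF U THEN P2]; (vi) [IF L88 and W50 THEN N]; (x) [IF J and T6 THEN F]; (xv) [IF Q5 and D6 THEN R]. New: P2, N, F, R.
Round 2: (v) [IF F and B5 THEN V]; (viii) [IF N and K2 THEN E2]; (xiv) [IF R and C2 THEN G3]. New: V, E2, G3.
Round 3: (i) [IF V THEN M4]; (iii) [IF G3 THEN B35]; (vii) [IF G3 and D6 THEN W]; (xiii) [IF E2 and P2 THEN H3]. New: M4, B35, W, H3.
Round 4: (ix) [IF M4 and B5 THEN A6]; (xvi) [IF H3 and W THEN L]. New: A6, L.
Round 5: (xii) [IF L and A6 THEN S]. New: S.
Round 6: (xi) [IF S and W50 THEN Q66]. New: Q66.
Q66 first appears in round 6.

6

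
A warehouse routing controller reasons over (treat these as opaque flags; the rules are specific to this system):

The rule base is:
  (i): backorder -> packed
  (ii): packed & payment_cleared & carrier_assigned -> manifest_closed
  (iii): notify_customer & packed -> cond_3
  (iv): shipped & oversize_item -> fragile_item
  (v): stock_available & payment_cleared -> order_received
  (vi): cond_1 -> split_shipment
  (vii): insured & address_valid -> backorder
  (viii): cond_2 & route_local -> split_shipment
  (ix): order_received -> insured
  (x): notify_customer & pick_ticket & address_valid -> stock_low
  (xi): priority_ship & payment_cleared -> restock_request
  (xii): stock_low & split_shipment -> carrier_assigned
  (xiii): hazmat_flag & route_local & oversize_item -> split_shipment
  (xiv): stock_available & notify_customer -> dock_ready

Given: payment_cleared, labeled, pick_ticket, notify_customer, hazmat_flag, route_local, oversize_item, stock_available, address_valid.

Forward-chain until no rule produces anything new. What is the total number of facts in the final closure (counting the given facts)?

Round 1 — (v), (x), (xiii), (xiv), derive order_received, stock_low, split_shipment, dock_ready.
Round 2 — (ix), (xii), derive insured, carrier_assigned.
Round 3 — (vii), derive backorder.
Round 4 — (i), derive packed.
Round 5 — (ii), (iii), derive manifest_closed, cond_3.
Closure: {address_valid, backorder, carrier_assigned, cond_3, dock_ready, hazmat_flag, insured, labeled, manifest_closed, notify_customer, order_received, oversize_item, packed, payment_cleared, pick_ticket, route_local, split_shipment, stock_available, stock_low} — 19 facts.

19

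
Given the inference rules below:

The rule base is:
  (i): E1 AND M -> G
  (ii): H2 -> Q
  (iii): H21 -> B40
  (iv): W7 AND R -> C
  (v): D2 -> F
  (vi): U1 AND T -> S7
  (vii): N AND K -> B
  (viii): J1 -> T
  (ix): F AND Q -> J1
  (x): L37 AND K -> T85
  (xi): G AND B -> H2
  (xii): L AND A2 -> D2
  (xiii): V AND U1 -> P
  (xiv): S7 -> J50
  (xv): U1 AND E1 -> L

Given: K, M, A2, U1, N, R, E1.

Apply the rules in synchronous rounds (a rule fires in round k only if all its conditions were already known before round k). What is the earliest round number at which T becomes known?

Round 1: (i) [E1 AND M -> G]; (vii) [N AND K -> B]; (xv) [U1 AND E1 -> L]. Adds G, B, L.
Round 2: (xi) [G AND B -> H2]; (xii) [L AND A2 -> D2]. Adds H2, D2.
Round 3: (ii) [H2 -> Q]; (v) [D2 -> F]. Adds Q, F.
Round 4: (ix) [F AND Q -> J1]. Adds J1.
Round 5: (viii) [J1 -> T]. Adds T.
T first appears in round 5.

5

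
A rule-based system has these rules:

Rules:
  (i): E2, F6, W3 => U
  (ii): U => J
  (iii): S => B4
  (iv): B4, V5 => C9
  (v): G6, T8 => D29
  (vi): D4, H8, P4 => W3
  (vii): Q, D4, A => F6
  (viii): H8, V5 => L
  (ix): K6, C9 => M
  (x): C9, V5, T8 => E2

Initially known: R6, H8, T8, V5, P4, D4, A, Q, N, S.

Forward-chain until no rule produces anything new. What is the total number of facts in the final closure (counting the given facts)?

Round 1 — (iii), (vi), (vii), (viii), derive B4, W3, F6, L.
Round 2 — (iv), derive C9.
Round 3 — (x), derive E2.
Round 4 — (i), derive U.
Round 5 — (ii), derive J.
Closure: {A, B4, C9, D4, E2, F6, H8, J, L, N, P4, Q, R6, S, T8, U, V5, W3} — 18 facts.

18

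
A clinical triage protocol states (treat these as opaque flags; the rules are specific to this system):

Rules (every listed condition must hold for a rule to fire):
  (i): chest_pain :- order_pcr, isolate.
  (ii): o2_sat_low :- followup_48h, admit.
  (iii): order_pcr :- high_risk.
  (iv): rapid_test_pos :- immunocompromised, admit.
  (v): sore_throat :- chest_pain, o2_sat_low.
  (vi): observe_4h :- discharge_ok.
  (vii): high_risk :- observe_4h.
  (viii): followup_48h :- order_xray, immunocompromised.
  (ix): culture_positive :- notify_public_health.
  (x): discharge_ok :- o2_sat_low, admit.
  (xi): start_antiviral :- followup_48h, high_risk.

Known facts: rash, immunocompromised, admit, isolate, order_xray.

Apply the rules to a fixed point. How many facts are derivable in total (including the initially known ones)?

[1] (iv) [rapid_test_pos :- immunocompromised, admit.]; (viii) [followup_48h :- order_xray, immunocompromised.]. ⇒ new: rapid_test_pos, followup_48h.
[2] (ii) [o2_sat_low :- followup_48h, admit.]. ⇒ new: o2_sat_low.
[3] (x) [discharge_ok :- o2_sat_low, admit.]. ⇒ new: discharge_ok.
[4] (vi) [observe_4h :- discharge_ok.]. ⇒ new: observe_4h.
[5] (vii) [high_risk :- observe_4h.]. ⇒ new: high_risk.
[6] (iii) [order_pcr :- high_risk.]; (xi) [start_antiviral :- followup_48h, high_risk.]. ⇒ new: order_pcr, start_antiviral.
[7] (i) [chest_pain :- order_pcr, isolate.]. ⇒ new: chest_pain.
[8] (v) [sore_throat :- chest_pain, o2_sat_low.]. ⇒ new: sore_throat.
Closure: {admit, chest_pain, discharge_ok, followup_48h, high_risk, immunocompromised, isolate, o2_sat_low, observe_4h, order_pcr, order_xray, rapid_test_pos, rash, sore_throat, start_antiviral} — 15 facts.

15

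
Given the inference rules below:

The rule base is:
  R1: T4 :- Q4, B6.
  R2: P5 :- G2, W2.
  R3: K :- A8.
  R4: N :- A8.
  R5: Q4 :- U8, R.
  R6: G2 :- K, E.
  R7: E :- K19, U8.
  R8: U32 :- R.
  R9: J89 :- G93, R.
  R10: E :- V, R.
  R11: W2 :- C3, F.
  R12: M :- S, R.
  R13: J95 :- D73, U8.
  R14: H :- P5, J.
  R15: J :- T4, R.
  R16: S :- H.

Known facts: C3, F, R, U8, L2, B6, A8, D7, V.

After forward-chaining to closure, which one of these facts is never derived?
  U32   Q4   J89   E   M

J89

Round 1: R3 [K :- A8.]; R4 [N :- A8.]; R5 [Q4 :- U8, R.]; R8 [U32 :- R.]; R10 [E :- V, R.]; R11 [W2 :- C3, F.]. New: K, N, Q4, U32, E, W2.
Round 2: R1 [T4 :- Q4, B6.]; R6 [G2 :- K, E.]. New: T4, G2.
Round 3: R2 [P5 :- G2, W2.]; R15 [J :- T4, R.]. New: P5, J.
Round 4: R14 [H :- P5, J.]. New: H.
Round 5: R16 [S :- H.]. New: S.
Round 6: R12 [M :- S, R.]. New: M.
Derived: M (round 6), U32 (round 1), Q4 (round 1), E (round 1). J89 never appears in any round.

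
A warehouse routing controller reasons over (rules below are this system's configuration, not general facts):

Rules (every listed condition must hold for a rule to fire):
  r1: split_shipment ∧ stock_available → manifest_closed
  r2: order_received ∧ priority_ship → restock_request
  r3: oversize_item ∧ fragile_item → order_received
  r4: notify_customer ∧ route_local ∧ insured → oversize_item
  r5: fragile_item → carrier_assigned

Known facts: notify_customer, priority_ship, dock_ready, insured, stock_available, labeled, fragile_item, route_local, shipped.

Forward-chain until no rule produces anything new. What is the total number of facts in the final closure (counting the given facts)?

Round 1: r4 [notify_customer ∧ route_local ∧ insured → oversize_item]; r5 [fragile_item → carrier_assigned]. Adds oversize_item, carrier_assigned.
Round 2: r3 [oversize_item ∧ fragile_item → order_received]. Adds order_received.
Round 3: r2 [order_received ∧ priority_ship → restock_request]. Adds restock_request.
Closure: {carrier_assigned, dock_ready, fragile_item, insured, labeled, notify_customer, order_received, oversize_item, priority_ship, restock_request, route_local, shipped, stock_available} — 13 facts.

13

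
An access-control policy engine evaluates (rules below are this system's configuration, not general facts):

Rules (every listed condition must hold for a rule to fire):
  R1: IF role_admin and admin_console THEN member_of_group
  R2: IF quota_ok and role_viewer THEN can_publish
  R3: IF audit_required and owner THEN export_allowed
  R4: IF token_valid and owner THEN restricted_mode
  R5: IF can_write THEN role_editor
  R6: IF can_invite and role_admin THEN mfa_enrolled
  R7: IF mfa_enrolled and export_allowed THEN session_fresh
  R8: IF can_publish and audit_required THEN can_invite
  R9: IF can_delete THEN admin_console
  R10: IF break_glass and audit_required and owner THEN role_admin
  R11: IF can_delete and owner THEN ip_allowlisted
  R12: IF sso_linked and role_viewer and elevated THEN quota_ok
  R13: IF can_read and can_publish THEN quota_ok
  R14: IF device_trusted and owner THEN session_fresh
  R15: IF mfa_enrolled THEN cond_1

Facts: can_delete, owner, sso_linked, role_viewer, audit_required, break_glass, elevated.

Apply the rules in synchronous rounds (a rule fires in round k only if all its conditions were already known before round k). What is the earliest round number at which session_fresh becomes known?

Round 1: R3 [IF audit_required and owner THEN export_allowed]; R9 [IF can_delete THEN admin_console]; R10 [IF break_glass and audit_required and owner THEN role_admin]; R11 [IF can_delete and owner THEN ip_allowlisted]; R12 [IF sso_linked and role_viewer and elevated THEN quota_ok]. Adds export_allowed, admin_console, role_admin, ip_allowlisted, quota_ok.
Round 2: R1 [IF role_admin and admin_console THEN member_of_group]; R2 [IF quota_ok and role_viewer THEN can_publish]. Adds member_of_group, can_publish.
Round 3: R8 [IF can_publish and audit_required THEN can_invite]. Adds can_invite.
Round 4: R6 [IF can_invite and role_admin THEN mfa_enrolled]. Adds mfa_enrolled.
Round 5: R7 [IF mfa_enrolled and export_allowed THEN session_fresh]; R15 [IF mfa_enrolled THEN cond_1]. Adds session_fresh, cond_1.
session_fresh first appears in round 5.

5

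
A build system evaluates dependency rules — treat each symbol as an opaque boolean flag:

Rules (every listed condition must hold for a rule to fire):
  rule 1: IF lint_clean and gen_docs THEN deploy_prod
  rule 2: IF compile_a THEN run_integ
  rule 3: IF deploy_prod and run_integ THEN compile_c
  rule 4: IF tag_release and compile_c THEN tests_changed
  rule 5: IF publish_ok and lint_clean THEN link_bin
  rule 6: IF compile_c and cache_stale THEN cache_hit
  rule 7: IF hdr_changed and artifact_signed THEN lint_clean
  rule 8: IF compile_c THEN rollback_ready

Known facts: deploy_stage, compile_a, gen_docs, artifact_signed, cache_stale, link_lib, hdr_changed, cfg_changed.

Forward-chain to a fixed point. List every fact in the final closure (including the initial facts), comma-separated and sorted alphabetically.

Round 1 fires rule 2, rule 7, giving run_integ, lint_clean.
Round 2 fires rule 1, giving deploy_prod.
Round 3 fires rule 3, giving compile_c.
Round 4 fires rule 6, rule 8, giving cache_hit, rollback_ready.

artifact_signed, cache_hit, cache_stale, cfg_changed, compile_a, compile_c, deploy_prod, deploy_stage, gen_docs, hdr_changed, link_lib, lint_clean, rollback_ready, run_integ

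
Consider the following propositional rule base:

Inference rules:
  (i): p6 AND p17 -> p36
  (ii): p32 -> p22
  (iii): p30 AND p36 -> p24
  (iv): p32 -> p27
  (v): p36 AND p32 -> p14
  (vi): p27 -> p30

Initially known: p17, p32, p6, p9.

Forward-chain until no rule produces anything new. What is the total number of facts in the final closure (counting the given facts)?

10

Round 1 fires (i), (ii), (iv), giving p36, p22, p27.
Round 2 fires (v), (vi), giving p14, p30.
Round 3 fires (iii), giving p24.
Closure: {p14, p17, p22, p24, p27, p30, p32, p36, p6, p9} — 10 facts.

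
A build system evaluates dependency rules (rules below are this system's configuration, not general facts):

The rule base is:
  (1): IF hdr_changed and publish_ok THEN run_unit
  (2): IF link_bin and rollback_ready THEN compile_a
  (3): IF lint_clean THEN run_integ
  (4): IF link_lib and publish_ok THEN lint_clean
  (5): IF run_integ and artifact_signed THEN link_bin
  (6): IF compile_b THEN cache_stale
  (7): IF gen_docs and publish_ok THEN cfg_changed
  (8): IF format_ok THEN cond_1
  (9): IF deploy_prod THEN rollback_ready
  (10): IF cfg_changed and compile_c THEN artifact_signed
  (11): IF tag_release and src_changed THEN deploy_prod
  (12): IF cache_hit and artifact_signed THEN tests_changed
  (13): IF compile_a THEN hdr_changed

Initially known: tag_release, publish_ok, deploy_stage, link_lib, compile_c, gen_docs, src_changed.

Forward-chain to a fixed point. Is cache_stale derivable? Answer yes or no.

no

Round 1: (4) [IF link_lib and publish_ok THEN lint_clean]; (7) [IF gen_docs and publish_ok THEN cfg_changed]; (11) [IF tag_release and src_changed THEN deploy_prod]. New: lint_clean, cfg_changed, deploy_prod.
Round 2: (3) [IF lint_clean THEN run_integ]; (9) [IF deploy_prod THEN rollback_ready]; (10) [IF cfg_changed and compile_c THEN artifact_signed]. New: run_integ, rollback_ready, artifact_signed.
Round 3: (5) [IF run_integ and artifact_signed THEN link_bin]. New: link_bin.
Round 4: (2) [IF link_bin and rollback_ready THEN compile_a]. New: compile_a.
Round 5: (13) [IF compile_a THEN hdr_changed]. New: hdr_changed.
Round 6: (1) [IF hdr_changed and publish_ok THEN run_unit]. New: run_unit.
Fixed point reached. cache_stale is concluded only by (6); (6) needs compile_b (never derived).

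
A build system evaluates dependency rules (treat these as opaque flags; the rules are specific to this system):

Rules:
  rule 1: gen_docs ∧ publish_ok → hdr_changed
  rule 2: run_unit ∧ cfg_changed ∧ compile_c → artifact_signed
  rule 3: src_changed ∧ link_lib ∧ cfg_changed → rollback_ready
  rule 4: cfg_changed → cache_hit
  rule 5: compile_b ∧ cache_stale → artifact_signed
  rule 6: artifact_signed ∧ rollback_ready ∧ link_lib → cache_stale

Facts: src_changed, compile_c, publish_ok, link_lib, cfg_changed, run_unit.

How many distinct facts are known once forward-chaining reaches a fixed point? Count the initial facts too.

Round 1: rule 2 [run_unit ∧ cfg_changed ∧ compile_c → artifact_signed]; rule 3 [src_changed ∧ link_lib ∧ cfg_changed → rollback_ready]; rule 4 [cfg_changed → cache_hit]. New: artifact_signed, rollback_ready, cache_hit.
Round 2: rule 6 [artifact_signed ∧ rollback_ready ∧ link_lib → cache_stale]. New: cache_stale.
Closure: {artifact_signed, cache_hit, cache_stale, cfg_changed, compile_c, link_lib, publish_ok, rollback_ready, run_unit, src_changed} — 10 facts.

10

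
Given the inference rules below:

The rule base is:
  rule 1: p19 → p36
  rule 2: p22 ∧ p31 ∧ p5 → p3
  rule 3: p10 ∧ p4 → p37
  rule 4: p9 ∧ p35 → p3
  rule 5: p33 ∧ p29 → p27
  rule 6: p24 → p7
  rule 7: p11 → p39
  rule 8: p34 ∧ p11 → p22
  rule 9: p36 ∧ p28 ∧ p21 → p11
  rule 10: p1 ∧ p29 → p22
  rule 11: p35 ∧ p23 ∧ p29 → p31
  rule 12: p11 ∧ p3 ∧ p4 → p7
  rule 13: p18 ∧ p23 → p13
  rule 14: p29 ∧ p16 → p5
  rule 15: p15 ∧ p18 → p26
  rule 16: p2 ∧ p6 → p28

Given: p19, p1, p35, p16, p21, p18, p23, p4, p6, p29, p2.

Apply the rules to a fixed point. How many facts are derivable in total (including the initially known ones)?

Round 1 fires rule 1, rule 10, rule 11, rule 13, rule 14, rule 16, giving p36, p22, p31, p13, p5, p28.
Round 2 fires rule 2, rule 9, giving p3, p11.
Round 3 fires rule 7, rule 12, giving p39, p7.
Closure: {p1, p11, p13, p16, p18, p19, p2, p21, p22, p23, p28, p29, p3, p31, p35, p36, p39, p4, p5, p6, p7} — 21 facts.

21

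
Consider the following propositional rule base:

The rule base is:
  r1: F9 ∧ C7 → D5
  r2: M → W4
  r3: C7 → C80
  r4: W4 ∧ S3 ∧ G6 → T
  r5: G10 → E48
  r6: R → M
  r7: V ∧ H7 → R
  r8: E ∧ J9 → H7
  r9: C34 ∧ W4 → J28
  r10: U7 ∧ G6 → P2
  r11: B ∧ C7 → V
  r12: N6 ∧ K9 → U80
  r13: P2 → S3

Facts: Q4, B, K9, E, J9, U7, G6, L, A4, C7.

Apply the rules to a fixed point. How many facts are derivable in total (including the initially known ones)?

[1] r3 [C7 → C80]; r8 [E ∧ J9 → H7]; r10 [U7 ∧ G6 → P2]; r11 [B ∧ C7 → V]. ⇒ new: C80, H7, P2, V.
[2] r7 [V ∧ H7 → R]; r13 [P2 → S3]. ⇒ new: R, S3.
[3] r6 [R → M]. ⇒ new: M.
[4] r2 [M → W4]. ⇒ new: W4.
[5] r4 [W4 ∧ S3 ∧ G6 → T]. ⇒ new: T.
Closure: {A4, B, C7, C80, E, G6, H7, J9, K9, L, M, P2, Q4, R, S3, T, U7, V, W4} — 19 facts.

19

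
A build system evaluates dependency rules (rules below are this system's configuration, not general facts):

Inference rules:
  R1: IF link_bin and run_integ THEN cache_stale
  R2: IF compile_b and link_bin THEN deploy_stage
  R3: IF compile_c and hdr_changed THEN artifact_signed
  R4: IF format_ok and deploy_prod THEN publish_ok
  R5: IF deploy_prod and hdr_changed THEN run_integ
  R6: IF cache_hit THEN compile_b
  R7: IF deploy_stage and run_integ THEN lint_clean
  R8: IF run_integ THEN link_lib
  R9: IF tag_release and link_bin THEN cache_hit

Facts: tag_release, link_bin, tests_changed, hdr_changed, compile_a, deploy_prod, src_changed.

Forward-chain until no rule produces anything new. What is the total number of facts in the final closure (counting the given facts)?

Round 1: R5 [IF deploy_prod and hdr_changed THEN run_integ]; R9 [IF tag_release and link_bin THEN cache_hit]. Adds run_integ, cache_hit.
Round 2: R1 [IF link_bin and run_integ THEN cache_stale]; R6 [IF cache_hit THEN compile_b]; R8 [IF run_integ THEN link_lib]. Adds cache_stale, compile_b, link_lib.
Round 3: R2 [IF compile_b and link_bin THEN deploy_stage]. Adds deploy_stage.
Round 4: R7 [IF deploy_stage and run_integ THEN lint_clean]. Adds lint_clean.
Closure: {cache_hit, cache_stale, compile_a, compile_b, deploy_prod, deploy_stage, hdr_changed, link_bin, link_lib, lint_clean, run_integ, src_changed, tag_release, tests_changed} — 14 facts.

14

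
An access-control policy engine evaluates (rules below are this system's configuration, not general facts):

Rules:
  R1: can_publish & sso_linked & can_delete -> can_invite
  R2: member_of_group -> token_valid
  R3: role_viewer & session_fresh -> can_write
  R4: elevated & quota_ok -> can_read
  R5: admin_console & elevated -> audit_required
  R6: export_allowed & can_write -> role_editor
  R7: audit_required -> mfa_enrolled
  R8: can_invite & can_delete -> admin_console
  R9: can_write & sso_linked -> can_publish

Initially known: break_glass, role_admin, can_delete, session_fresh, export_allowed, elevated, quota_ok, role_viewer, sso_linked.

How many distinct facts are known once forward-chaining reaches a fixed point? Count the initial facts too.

17

Round 1: R3 [role_viewer & session_fresh -> can_write]; R4 [elevated & quota_ok -> can_read]. Adds can_write, can_read.
Round 2: R6 [export_allowed & can_write -> role_editor]; R9 [can_write & sso_linked -> can_publish]. Adds role_editor, can_publish.
Round 3: R1 [can_publish & sso_linked & can_delete -> can_invite]. Adds can_invite.
Round 4: R8 [can_invite & can_delete -> admin_console]. Adds admin_console.
Round 5: R5 [admin_console & elevated -> audit_required]. Adds audit_required.
Round 6: R7 [audit_required -> mfa_enrolled]. Adds mfa_enrolled.
Closure: {admin_console, audit_required, break_glass, can_delete, can_invite, can_publish, can_read, can_write, elevated, export_allowed, mfa_enrolled, quota_ok, role_admin, role_editor, role_viewer, session_fresh, sso_linked} — 17 facts.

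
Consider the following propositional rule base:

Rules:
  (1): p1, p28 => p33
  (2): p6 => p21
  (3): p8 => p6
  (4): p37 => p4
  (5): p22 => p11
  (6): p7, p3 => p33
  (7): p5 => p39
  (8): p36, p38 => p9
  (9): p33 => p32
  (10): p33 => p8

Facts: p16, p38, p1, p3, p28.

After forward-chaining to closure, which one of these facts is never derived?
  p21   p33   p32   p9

p9

Round 1: (1) [p1, p28 => p33]. Adds p33.
Round 2: (9) [p33 => p32]; (10) [p33 => p8]. Adds p32, p8.
Round 3: (3) [p8 => p6]. Adds p6.
Round 4: (2) [p6 => p21]. Adds p21.
Derived: p21 (round 4), p33 (round 1), p32 (round 2). p9 never appears in any round.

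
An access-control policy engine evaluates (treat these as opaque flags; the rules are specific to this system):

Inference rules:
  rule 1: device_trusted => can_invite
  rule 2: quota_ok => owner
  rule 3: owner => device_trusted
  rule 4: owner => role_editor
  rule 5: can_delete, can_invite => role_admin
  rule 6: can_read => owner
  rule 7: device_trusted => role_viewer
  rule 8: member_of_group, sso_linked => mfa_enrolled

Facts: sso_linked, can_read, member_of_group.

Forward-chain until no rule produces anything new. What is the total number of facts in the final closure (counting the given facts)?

9

Round 1 — rule 6, rule 8, derive owner, mfa_enrolled.
Round 2 — rule 3, rule 4, derive device_trusted, role_editor.
Round 3 — rule 1, rule 7, derive can_invite, role_viewer.
Closure: {can_invite, can_read, device_trusted, member_of_group, mfa_enrolled, owner, role_editor, role_viewer, sso_linked} — 9 facts.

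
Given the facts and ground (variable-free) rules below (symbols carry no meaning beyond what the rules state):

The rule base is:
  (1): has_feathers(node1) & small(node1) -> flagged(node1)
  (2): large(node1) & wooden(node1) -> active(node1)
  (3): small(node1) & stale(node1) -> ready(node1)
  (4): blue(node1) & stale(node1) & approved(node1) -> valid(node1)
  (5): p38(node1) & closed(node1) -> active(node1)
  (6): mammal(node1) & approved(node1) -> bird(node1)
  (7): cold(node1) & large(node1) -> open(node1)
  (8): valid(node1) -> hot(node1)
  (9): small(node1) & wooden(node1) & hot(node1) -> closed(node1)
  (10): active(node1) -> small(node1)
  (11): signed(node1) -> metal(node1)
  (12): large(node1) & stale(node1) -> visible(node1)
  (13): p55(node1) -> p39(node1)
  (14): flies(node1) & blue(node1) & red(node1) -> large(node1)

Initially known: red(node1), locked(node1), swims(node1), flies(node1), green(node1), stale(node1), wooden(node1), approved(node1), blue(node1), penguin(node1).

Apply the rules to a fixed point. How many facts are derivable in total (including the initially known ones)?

18

Round 1: (4) [blue(node1) & stale(node1) & approved(node1) -> valid(node1)]; (14) [flies(node1) & blue(node1) & red(node1) -> large(node1)]. Adds valid(node1), large(node1).
Round 2: (2) [large(node1) & wooden(node1) -> active(node1)]; (8) [valid(node1) -> hot(node1)]; (12) [large(node1) & stale(node1) -> visible(node1)]. Adds active(node1), hot(node1), visible(node1).
Round 3: (10) [active(node1) -> small(node1)]. Adds small(node1).
Round 4: (3) [small(node1) & stale(node1) -> ready(node1)]; (9) [small(node1) & wooden(node1) & hot(node1) -> closed(node1)]. Adds ready(node1), closed(node1).
Closure: {active(node1), approved(node1), blue(node1), closed(node1), flies(node1), green(node1), hot(node1), large(node1), locked(node1), penguin(node1), ready(node1), red(node1), small(node1), stale(node1), swims(node1), valid(node1), visible(node1), wooden(node1)} — 18 facts.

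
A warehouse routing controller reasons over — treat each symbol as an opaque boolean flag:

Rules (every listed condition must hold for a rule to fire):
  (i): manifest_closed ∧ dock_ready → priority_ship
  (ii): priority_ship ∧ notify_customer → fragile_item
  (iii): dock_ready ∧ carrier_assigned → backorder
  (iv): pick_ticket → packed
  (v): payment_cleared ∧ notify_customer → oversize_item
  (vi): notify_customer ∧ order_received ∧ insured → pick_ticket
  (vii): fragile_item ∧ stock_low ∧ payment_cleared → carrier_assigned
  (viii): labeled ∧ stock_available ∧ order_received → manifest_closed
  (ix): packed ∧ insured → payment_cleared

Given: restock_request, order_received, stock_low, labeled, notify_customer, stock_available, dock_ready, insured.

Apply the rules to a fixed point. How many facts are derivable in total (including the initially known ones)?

17

Round 1: (vi) [notify_customer ∧ order_received ∧ insured → pick_ticket]; (viii) [labeled ∧ stock_available ∧ order_received → manifest_closed]. New: pick_ticket, manifest_closed.
Round 2: (i) [manifest_closed ∧ dock_ready → priority_ship]; (iv) [pick_ticket → packed]. New: priority_ship, packed.
Round 3: (ii) [priority_ship ∧ notify_customer → fragile_item]; (ix) [packed ∧ insured → payment_cleared]. New: fragile_item, payment_cleared.
Round 4: (v) [payment_cleared ∧ notify_customer → oversize_item]; (vii) [fragile_item ∧ stock_low ∧ payment_cleared → carrier_assigned]. New: oversize_item, carrier_assigned.
Round 5: (iii) [dock_ready ∧ carrier_assigned → backorder]. New: backorder.
Closure: {backorder, carrier_assigned, dock_ready, fragile_item, insured, labeled, manifest_closed, notify_customer, order_received, oversize_item, packed, payment_cleared, pick_ticket, priority_ship, restock_request, stock_available, stock_low} — 17 facts.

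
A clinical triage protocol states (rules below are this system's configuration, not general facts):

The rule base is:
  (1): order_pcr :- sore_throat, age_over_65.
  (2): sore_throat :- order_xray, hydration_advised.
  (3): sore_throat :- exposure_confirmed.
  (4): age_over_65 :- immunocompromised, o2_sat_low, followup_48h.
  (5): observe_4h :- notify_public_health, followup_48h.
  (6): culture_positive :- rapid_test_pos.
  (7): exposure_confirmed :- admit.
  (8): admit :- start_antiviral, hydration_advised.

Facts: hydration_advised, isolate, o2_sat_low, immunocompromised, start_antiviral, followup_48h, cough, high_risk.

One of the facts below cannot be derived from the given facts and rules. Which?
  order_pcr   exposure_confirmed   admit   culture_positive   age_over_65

Round 1 fires (4), (8), giving age_over_65, admit.
Round 2 fires (7), giving exposure_confirmed.
Round 3 fires (3), giving sore_throat.
Round 4 fires (1), giving order_pcr.
Derived: age_over_65 (round 1), admit (round 1), exposure_confirmed (round 2), order_pcr (round 4). culture_positive never appears in any round.

culture_positive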